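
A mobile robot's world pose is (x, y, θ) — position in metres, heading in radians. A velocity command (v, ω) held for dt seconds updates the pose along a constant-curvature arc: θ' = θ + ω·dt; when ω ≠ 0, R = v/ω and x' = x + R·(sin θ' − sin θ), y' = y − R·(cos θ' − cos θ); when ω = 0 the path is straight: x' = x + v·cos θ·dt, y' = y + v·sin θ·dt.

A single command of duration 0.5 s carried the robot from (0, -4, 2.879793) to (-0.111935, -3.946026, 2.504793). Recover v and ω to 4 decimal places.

v = 0.2500, ω = -0.7500

Δθ = 2.504793 − 2.879793 = -0.375000
ω = Δθ/dt = -0.375000/0.5 = -0.7500
R = Δx/(sin θ' − sin θ) = -0.3333
v = R·ω = -0.3333·-0.7500 = 0.2500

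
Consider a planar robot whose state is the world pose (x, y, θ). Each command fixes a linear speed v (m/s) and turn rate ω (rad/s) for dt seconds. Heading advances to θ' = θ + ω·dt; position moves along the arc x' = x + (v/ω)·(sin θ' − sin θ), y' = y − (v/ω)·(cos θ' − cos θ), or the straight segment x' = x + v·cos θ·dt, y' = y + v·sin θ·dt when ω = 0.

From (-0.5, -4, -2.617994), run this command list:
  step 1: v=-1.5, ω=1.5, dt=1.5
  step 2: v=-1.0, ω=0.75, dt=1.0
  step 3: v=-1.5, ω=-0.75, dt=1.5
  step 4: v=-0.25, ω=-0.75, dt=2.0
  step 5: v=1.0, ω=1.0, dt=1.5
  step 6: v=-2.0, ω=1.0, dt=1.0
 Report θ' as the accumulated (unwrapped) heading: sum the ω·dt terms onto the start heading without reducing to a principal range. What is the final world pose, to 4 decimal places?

step 1: θ'=-0.3680 (R=-1.0000) → pose (-0.6403, -2.2009, -0.3680)
step 2: θ'=0.3820 (R=-1.3333) → pose (-1.6170, -2.2078, 0.3820)
step 3: θ'=-0.7430 (R=2.0000) → pose (-3.7155, -1.8248, -0.7430)
step 4: θ'=-2.2430 (R=0.3333) → pose (-3.7508, -1.3718, -2.2430)
step 5: θ'=-0.7430 (R=1.0000) → pose (-3.6449, -2.7309, -0.7430)
step 6: θ'=0.2570 (R=-2.0000) → pose (-5.5062, -2.2695, 0.2570)

(-5.5062, -2.2695, 0.2570)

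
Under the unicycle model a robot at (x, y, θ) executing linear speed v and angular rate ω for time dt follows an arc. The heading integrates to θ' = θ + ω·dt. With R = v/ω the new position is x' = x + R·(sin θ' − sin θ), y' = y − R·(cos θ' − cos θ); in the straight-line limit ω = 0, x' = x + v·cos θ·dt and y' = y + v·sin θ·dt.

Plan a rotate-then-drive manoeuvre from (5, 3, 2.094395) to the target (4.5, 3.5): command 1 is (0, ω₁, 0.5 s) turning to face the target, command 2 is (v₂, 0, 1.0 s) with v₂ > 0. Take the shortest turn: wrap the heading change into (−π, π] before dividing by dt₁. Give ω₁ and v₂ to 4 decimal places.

ω₁ = 0.5236, v₂ = 0.7071

heading to target = atan2(3.5−3, 4.5−5) = 2.3562
Δθ = wrap(2.3562 − 2.0944) = 0.2618; ω₁ = Δθ/dt₁ = 0.5236
distance = √((4.5−5)² + (3.5−3)²) = 0.7071; v₂ = distance/dt₂ = 0.7071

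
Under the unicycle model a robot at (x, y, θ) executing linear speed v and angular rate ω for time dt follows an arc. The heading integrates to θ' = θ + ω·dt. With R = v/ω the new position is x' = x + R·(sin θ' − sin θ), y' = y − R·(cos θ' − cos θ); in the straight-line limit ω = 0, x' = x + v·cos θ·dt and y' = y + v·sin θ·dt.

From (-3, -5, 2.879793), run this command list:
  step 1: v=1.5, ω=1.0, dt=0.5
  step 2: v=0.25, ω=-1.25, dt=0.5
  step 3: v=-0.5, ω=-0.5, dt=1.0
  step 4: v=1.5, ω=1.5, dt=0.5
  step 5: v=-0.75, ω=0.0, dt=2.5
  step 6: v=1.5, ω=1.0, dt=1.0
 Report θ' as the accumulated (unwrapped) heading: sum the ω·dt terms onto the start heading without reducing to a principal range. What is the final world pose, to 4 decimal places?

(-3.5926, -5.6843, 4.0048)

step 1: θ'=3.3798 (R=1.5000) → pose (-3.7422, -4.9912, 3.3798)
step 2: θ'=2.7548 (R=-0.2000) → pose (-3.8648, -4.9821, 2.7548)
step 3: θ'=2.2548 (R=1.0000) → pose (-3.4670, -5.2763, 2.2548)
step 4: θ'=3.0048 (R=1.0000) → pose (-4.1056, -4.9176, 3.0048)
step 5: θ'=3.0048 (straight) → pose (-2.2482, -5.1733, 3.0048)
step 6: θ'=4.0048 (R=1.5000) → pose (-3.5926, -5.6843, 4.0048)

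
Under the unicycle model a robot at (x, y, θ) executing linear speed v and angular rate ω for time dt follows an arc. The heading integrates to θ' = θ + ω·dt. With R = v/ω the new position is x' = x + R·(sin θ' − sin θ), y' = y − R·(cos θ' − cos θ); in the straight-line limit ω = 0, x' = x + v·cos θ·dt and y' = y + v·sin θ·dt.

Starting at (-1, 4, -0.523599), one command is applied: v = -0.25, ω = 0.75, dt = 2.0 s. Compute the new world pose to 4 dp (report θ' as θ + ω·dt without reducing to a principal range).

θ' = -0.5236 + 0.75·2.0 = 0.9764
R = v/ω = -0.25/0.75 = -0.3333
x' = -1 + -0.3333·(sin 0.9764 − sin -0.5236) = -1.4428
y' = 4 − -0.3333·(cos 0.9764 − cos -0.5236) = 3.8980

(-1.4428, 3.8980, 0.9764)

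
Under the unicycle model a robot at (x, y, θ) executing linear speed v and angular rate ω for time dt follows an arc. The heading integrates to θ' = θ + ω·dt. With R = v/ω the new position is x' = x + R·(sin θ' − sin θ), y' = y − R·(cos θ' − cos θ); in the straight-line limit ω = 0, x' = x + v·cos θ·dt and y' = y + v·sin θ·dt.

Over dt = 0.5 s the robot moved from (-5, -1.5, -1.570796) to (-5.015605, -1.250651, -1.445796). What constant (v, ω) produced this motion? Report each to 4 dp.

Δθ = -1.445796 − -1.570796 = 0.125000
ω = Δθ/dt = 0.125000/0.5 = 0.2500
R = −Δy/(cos θ' − cos θ) = -2.0000
v = R·ω = -2.0000·0.2500 = -0.5000

v = -0.5000, ω = 0.2500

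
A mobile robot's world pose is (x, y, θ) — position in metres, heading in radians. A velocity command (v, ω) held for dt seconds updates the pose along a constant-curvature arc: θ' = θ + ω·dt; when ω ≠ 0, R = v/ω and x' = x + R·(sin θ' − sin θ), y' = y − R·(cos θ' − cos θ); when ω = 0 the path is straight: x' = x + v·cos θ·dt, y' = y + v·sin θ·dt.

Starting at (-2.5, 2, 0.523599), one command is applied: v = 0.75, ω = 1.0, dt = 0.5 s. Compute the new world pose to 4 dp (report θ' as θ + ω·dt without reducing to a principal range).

θ' = 0.5236 + 1.0·0.5 = 1.0236
R = v/ω = 0.75/1.0 = 0.7500
x' = -2.5 + 0.7500·(sin 1.0236 − sin 0.5236) = -2.2345
y' = 2 − 0.7500·(cos 1.0236 − cos 0.5236) = 2.2593

(-2.2345, 2.2593, 1.0236)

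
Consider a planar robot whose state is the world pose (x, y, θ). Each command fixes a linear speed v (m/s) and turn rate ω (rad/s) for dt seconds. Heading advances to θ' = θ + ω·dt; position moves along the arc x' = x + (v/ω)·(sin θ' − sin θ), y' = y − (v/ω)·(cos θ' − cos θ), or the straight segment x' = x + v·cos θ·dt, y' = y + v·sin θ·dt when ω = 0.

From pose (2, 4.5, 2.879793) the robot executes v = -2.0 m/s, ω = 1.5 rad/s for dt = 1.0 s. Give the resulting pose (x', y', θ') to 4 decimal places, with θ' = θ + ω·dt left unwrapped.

θ' = 2.8798 + 1.5·1.0 = 4.3798
R = v/ω = -2.0/1.5 = -1.3333
x' = 2 + -1.3333·(sin 4.3798 − sin 2.8798) = 3.6054
y' = 4.5 − -1.3333·(cos 4.3798 − cos 2.8798) = 5.3526

(3.6054, 5.3526, 4.3798)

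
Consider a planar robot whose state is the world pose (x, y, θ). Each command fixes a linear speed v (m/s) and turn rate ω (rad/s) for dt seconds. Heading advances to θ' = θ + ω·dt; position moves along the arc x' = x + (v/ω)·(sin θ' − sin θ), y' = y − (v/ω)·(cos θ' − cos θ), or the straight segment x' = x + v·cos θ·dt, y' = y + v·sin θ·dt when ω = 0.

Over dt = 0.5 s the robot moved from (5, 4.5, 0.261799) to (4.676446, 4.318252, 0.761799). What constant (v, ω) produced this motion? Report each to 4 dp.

Δθ = 0.761799 − 0.261799 = 0.500000
ω = Δθ/dt = 0.500000/0.5 = 1.0000
R = Δx/(sin θ' − sin θ) = -0.7500
v = R·ω = -0.7500·1.0000 = -0.7500

v = -0.7500, ω = 1.0000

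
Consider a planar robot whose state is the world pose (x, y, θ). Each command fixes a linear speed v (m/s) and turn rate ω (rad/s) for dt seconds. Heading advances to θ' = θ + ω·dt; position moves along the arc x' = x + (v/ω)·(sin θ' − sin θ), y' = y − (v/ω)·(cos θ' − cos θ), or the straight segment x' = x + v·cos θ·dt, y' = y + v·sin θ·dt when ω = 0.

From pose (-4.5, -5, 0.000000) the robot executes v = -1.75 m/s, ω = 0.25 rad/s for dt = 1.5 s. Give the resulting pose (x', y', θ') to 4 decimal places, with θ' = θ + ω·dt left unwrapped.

θ' = 0.0000 + 0.25·1.5 = 0.3750
R = v/ω = -1.75/0.25 = -7.0000
x' = -4.5 + -7.0000·(sin 0.3750 − sin 0.0000) = -7.0639
y' = -5 − -7.0000·(cos 0.3750 − cos 0.0000) = -5.4864

(-7.0639, -5.4864, 0.3750)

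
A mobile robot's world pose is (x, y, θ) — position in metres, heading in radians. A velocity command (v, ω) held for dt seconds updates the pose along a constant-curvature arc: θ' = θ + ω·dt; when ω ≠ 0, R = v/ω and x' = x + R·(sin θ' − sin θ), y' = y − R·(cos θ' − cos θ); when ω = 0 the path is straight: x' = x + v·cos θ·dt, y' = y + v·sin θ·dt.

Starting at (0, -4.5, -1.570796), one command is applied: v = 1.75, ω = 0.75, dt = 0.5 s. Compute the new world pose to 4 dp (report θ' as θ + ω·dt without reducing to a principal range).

(0.1621, -5.3546, -1.1958)

θ' = -1.5708 + 0.75·0.5 = -1.1958
R = v/ω = 1.75/0.75 = 2.3333
x' = 0 + 2.3333·(sin -1.1958 − sin -1.5708) = 0.1621
y' = -4.5 − 2.3333·(cos -1.1958 − cos -1.5708) = -5.3546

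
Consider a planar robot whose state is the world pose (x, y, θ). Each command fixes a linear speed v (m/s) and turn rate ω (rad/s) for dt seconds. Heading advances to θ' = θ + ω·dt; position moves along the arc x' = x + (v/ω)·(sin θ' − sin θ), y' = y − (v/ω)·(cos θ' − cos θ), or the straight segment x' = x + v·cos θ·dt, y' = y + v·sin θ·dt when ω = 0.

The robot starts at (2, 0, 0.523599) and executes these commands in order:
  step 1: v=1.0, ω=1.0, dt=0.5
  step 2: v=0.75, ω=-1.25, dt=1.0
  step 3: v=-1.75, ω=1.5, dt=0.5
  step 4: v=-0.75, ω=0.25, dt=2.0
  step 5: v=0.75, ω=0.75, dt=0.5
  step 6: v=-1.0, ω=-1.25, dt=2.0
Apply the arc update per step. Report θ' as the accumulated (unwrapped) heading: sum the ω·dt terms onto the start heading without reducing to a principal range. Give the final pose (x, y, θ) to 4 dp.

(-0.2765, -0.4213, -1.1014)

step 1: θ'=1.0236 (R=1.0000) → pose (2.3540, 0.3457, 1.0236)
step 2: θ'=-0.2264 (R=-0.6000) → pose (3.0011, 0.6182, -0.2264)
step 3: θ'=0.5236 (R=-1.1667) → pose (2.1558, 0.4917, 0.5236)
step 4: θ'=1.0236 (R=-3.0000) → pose (1.0939, -0.5455, 1.0236)
step 5: θ'=1.3986 (R=1.0000) → pose (1.2251, -0.1965, 1.3986)
step 6: θ'=-1.1014 (R=0.8000) → pose (-0.2765, -0.4213, -1.1014)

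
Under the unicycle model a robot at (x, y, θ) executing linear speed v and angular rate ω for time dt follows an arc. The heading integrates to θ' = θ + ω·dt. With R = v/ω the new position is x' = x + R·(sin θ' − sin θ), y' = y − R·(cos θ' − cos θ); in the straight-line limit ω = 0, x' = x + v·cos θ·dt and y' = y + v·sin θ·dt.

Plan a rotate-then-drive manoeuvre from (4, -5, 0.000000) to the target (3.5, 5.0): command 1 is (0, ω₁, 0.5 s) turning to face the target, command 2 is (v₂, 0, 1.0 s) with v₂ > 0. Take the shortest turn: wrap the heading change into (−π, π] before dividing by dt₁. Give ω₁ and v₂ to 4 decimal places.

ω₁ = 3.2415, v₂ = 10.0125

heading to target = atan2(5−-5, 3.5−4) = 1.6208
Δθ = wrap(1.6208 − 0.0000) = 1.6208; ω₁ = Δθ/dt₁ = 3.2415
distance = √((3.5−4)² + (5−-5)²) = 10.0125; v₂ = distance/dt₂ = 10.0125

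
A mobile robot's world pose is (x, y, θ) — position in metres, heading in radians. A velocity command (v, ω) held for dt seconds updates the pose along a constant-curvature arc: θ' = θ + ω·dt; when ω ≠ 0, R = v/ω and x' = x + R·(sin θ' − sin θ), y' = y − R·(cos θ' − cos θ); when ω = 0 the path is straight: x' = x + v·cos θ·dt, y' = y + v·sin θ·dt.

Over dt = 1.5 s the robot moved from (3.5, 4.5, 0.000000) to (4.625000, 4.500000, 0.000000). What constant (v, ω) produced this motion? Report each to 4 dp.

Δθ = 0.000000 − 0.000000 = 0.000000
ω = Δθ/dt = 0.000000/1.5 = 0.0000
ω = 0 → v = (Δx·cos θ + Δy·sin θ)/dt = 0.7500

v = 0.7500, ω = 0.0000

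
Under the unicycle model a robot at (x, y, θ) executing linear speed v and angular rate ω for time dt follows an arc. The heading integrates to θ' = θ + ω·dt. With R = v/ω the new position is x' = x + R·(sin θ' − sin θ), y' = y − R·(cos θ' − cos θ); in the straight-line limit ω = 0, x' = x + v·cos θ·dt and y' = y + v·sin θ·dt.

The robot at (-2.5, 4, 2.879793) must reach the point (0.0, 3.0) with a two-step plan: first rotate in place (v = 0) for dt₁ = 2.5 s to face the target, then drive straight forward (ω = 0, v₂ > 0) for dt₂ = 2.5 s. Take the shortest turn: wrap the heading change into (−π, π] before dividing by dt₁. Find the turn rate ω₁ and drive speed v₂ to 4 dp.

heading to target = atan2(3−4, 0−-2.5) = -0.3805
Δθ = wrap(-0.3805 − 2.8798) = 3.0229; ω₁ = Δθ/dt₁ = 1.2092
distance = √((0−-2.5)² + (3−4)²) = 2.6926; v₂ = distance/dt₂ = 1.0770

ω₁ = 1.2092, v₂ = 1.0770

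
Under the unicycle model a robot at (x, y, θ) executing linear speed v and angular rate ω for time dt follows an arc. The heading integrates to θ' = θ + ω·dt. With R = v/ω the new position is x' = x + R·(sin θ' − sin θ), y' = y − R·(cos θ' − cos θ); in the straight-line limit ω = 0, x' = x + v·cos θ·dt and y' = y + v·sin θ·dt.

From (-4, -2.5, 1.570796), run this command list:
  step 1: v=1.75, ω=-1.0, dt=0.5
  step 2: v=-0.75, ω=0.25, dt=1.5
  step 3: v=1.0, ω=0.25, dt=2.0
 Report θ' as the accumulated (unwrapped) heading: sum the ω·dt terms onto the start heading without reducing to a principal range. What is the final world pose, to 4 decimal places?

step 1: θ'=1.0708 (R=-1.7500) → pose (-3.7858, -1.6610, 1.0708)
step 2: θ'=1.4458 (R=-3.0000) → pose (-4.1296, -2.7253, 1.4458)
step 3: θ'=1.9458 (R=4.0000) → pose (-4.3764, -0.7615, 1.9458)

(-4.3764, -0.7615, 1.9458)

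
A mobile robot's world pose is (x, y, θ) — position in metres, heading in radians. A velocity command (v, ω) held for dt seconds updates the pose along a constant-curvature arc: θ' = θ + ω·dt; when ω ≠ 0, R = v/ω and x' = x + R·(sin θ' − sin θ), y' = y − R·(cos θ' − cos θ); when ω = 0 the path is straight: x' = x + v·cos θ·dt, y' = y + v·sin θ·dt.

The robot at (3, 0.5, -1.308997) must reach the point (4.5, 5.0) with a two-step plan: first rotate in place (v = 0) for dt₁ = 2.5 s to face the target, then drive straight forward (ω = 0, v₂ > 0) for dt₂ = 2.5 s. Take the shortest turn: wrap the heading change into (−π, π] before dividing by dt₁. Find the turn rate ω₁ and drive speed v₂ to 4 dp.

heading to target = atan2(5−0.5, 4.5−3) = 1.2490
Δθ = wrap(1.2490 − -1.3090) = 2.5580; ω₁ = Δθ/dt₁ = 1.0232
distance = √((4.5−3)² + (5−0.5)²) = 4.7434; v₂ = distance/dt₂ = 1.8974

ω₁ = 1.0232, v₂ = 1.8974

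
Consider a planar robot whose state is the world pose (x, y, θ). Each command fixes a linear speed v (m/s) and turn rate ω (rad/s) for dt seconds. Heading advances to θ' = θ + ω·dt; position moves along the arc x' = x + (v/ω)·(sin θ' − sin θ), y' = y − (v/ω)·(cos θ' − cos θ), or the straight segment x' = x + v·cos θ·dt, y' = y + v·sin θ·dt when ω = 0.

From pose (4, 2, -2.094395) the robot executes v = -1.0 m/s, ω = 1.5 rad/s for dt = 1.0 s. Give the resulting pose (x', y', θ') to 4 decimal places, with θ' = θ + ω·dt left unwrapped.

θ' = -2.0944 + 1.5·1.0 = -0.5944
R = v/ω = -1.0/1.5 = -0.6667
x' = 4 + -0.6667·(sin -0.5944 − sin -2.0944) = 3.7960
y' = 2 − -0.6667·(cos -0.5944 − cos -2.0944) = 2.8857

(3.7960, 2.8857, -0.5944)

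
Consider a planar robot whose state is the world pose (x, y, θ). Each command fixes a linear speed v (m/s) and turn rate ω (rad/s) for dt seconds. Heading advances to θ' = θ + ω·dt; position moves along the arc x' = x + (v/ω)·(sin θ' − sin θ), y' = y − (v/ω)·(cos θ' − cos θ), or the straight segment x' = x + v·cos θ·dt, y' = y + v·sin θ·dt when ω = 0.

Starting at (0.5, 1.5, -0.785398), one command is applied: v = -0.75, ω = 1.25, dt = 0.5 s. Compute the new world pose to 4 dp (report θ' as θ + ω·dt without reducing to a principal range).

θ' = -0.7854 + 1.25·0.5 = -0.1604
R = v/ω = -0.75/1.25 = -0.6000
x' = 0.5 + -0.6000·(sin -0.1604 − sin -0.7854) = 0.1716
y' = 1.5 − -0.6000·(cos -0.1604 − cos -0.7854) = 1.6680

(0.1716, 1.6680, -0.1604)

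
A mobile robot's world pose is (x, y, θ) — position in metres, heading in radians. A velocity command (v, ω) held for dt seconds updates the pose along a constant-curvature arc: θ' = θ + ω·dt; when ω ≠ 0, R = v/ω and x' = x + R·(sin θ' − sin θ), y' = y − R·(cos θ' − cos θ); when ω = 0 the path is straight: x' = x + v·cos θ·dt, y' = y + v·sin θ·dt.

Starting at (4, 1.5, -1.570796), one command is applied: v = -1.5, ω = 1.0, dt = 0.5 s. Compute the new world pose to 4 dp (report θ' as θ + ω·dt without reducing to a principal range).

(3.8164, 2.2191, -1.0708)

θ' = -1.5708 + 1.0·0.5 = -1.0708
R = v/ω = -1.5/1.0 = -1.5000
x' = 4 + -1.5000·(sin -1.0708 − sin -1.5708) = 3.8164
y' = 1.5 − -1.5000·(cos -1.0708 − cos -1.5708) = 2.2191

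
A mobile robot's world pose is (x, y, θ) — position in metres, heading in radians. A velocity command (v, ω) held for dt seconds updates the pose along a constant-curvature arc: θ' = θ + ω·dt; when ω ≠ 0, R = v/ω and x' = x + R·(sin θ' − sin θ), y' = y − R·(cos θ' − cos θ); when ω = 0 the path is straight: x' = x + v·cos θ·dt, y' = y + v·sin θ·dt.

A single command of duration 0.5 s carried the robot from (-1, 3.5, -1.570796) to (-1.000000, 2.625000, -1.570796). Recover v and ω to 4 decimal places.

v = 1.7500, ω = 0.0000

Δθ = -1.570796 − -1.570796 = 0.000000
ω = Δθ/dt = 0.000000/0.5 = 0.0000
ω = 0 → v = (Δx·cos θ + Δy·sin θ)/dt = 1.7500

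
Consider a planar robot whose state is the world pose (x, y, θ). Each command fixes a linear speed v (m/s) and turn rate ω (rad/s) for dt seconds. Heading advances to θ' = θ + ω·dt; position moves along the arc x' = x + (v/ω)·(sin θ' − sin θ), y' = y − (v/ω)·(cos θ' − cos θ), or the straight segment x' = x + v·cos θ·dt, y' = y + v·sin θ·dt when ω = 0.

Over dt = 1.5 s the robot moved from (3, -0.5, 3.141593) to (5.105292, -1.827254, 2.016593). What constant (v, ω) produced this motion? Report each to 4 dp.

v = -1.7500, ω = -0.7500

Δθ = 2.016593 − 3.141593 = -1.125000
ω = Δθ/dt = -1.125000/1.5 = -0.7500
R = Δx/(sin θ' − sin θ) = 2.3333
v = R·ω = 2.3333·-0.7500 = -1.7500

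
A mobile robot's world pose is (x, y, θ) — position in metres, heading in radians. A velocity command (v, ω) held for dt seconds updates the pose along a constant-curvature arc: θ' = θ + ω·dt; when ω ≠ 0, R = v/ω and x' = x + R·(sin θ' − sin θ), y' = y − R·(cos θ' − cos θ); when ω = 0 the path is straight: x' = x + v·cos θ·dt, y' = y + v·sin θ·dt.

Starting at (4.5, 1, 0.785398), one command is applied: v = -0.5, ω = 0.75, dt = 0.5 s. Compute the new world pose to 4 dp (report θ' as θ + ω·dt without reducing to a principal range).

θ' = 0.7854 + 0.75·0.5 = 1.1604
R = v/ω = -0.5/0.75 = -0.6667
x' = 4.5 + -0.6667·(sin 1.1604 − sin 0.7854) = 4.3601
y' = 1 − -0.6667·(cos 1.1604 − cos 0.7854) = 0.7946

(4.3601, 0.7946, 1.1604)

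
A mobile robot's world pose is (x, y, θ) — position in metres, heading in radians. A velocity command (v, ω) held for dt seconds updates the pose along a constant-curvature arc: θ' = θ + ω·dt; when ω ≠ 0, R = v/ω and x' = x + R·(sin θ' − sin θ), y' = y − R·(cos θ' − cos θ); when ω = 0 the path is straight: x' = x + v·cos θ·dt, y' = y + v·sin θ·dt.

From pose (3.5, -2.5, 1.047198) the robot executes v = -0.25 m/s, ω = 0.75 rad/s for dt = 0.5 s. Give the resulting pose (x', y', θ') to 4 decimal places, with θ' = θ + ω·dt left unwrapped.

(3.4590, -2.6173, 1.4222)

θ' = 1.0472 + 0.75·0.5 = 1.4222
R = v/ω = -0.25/0.75 = -0.3333
x' = 3.5 + -0.3333·(sin 1.4222 − sin 1.0472) = 3.4590
y' = -2.5 − -0.3333·(cos 1.4222 − cos 1.0472) = -2.6173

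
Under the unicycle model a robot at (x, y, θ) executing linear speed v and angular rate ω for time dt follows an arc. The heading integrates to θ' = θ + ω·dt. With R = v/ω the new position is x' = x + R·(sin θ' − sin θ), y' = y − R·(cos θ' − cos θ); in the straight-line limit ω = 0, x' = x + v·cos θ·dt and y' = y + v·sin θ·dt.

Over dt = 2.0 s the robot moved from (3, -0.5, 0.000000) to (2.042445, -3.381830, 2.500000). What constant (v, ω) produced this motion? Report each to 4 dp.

v = -2.0000, ω = 1.2500

Δθ = 2.500000 − 0.000000 = 2.500000
ω = Δθ/dt = 2.500000/2.0 = 1.2500
R = −Δy/(cos θ' − cos θ) = -1.6000
v = R·ω = -1.6000·1.2500 = -2.0000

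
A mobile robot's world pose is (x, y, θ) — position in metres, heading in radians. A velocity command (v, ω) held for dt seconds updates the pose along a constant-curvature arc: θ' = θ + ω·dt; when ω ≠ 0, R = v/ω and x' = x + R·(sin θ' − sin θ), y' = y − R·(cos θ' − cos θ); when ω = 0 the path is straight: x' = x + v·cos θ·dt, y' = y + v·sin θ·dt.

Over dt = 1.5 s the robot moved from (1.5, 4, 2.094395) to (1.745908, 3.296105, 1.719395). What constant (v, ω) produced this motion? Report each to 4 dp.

v = -0.5000, ω = -0.2500

Δθ = 1.719395 − 2.094395 = -0.375000
ω = Δθ/dt = -0.375000/1.5 = -0.2500
R = −Δy/(cos θ' − cos θ) = 2.0000
v = R·ω = 2.0000·-0.2500 = -0.5000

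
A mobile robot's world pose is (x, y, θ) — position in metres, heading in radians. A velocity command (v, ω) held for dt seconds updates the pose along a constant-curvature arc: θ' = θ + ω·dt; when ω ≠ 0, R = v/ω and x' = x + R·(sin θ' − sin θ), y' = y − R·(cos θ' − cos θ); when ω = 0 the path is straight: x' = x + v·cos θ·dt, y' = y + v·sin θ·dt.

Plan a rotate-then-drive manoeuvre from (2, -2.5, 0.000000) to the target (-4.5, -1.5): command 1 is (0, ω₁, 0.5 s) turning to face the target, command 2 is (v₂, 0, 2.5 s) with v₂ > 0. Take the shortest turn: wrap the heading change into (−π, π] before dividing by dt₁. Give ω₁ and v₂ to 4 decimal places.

ω₁ = 5.9779, v₂ = 2.6306

heading to target = atan2(-1.5−-2.5, -4.5−2) = 2.9889
Δθ = wrap(2.9889 − 0.0000) = 2.9889; ω₁ = Δθ/dt₁ = 5.9779
distance = √((-4.5−2)² + (-1.5−-2.5)²) = 6.5765; v₂ = distance/dt₂ = 2.6306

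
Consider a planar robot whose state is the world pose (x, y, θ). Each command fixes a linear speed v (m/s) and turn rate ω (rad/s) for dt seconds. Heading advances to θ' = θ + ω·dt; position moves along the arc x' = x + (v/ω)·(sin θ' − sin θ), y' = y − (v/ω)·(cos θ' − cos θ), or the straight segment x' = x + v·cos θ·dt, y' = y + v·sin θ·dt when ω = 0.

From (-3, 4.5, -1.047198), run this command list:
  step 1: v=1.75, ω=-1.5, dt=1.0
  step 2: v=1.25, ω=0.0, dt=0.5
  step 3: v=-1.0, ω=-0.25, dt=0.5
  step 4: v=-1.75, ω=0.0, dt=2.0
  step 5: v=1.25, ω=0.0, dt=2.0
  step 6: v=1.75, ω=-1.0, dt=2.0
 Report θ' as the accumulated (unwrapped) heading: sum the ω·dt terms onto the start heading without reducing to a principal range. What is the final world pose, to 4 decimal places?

step 1: θ'=-2.5472 (R=-1.1667) → pose (-3.3570, 2.9501, -2.5472)
step 2: θ'=-2.5472 (straight) → pose (-3.8748, 2.6001, -2.5472)
step 3: θ'=-2.6722 (R=4.0000) → pose (-3.4442, 2.8535, -2.6722)
step 4: θ'=-2.6722 (straight) → pose (-0.3227, 4.4367, -2.6722)
step 5: θ'=-2.6722 (straight) → pose (-2.5523, 3.3059, -2.6722)
step 6: θ'=-4.6722 (R=-1.7500) → pose (-5.0925, 4.7963, -4.6722)

(-5.0925, 4.7963, -4.6722)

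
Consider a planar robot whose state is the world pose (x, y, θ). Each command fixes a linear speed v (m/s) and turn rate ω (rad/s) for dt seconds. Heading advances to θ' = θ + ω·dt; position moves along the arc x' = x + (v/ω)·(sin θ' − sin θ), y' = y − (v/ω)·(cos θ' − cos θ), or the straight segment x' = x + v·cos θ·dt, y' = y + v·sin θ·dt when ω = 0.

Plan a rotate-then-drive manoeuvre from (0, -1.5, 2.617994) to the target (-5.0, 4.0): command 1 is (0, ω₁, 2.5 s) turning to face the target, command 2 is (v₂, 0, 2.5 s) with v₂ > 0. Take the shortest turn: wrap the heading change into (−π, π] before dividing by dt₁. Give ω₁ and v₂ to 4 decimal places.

ω₁ = -0.1238, v₂ = 2.9732

heading to target = atan2(4−-1.5, -5−0) = 2.3086
Δθ = wrap(2.3086 − 2.6180) = -0.3094; ω₁ = Δθ/dt₁ = -0.1238
distance = √((-5−0)² + (4−-1.5)²) = 7.4330; v₂ = distance/dt₂ = 2.9732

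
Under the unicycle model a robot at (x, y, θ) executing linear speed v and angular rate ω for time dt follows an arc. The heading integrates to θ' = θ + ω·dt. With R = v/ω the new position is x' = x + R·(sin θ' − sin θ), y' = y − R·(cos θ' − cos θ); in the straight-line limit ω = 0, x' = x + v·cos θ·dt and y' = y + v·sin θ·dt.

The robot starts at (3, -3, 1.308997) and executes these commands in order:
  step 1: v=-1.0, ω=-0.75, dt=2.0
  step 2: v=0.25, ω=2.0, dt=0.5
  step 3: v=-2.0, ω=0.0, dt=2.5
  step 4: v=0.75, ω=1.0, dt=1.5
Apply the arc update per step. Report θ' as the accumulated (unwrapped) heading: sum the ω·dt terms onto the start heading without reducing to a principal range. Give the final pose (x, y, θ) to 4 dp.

(-1.8659, -6.5231, 2.3090)

step 1: θ'=-0.1910 (R=1.3333) → pose (1.4590, -3.9640, -0.1910)
step 2: θ'=0.8090 (R=0.1250) → pose (1.5732, -3.9275, 0.8090)
step 3: θ'=0.8090 (straight) → pose (-1.8780, -7.5455, 0.8090)
step 4: θ'=2.3090 (R=0.7500) → pose (-1.8659, -6.5231, 2.3090)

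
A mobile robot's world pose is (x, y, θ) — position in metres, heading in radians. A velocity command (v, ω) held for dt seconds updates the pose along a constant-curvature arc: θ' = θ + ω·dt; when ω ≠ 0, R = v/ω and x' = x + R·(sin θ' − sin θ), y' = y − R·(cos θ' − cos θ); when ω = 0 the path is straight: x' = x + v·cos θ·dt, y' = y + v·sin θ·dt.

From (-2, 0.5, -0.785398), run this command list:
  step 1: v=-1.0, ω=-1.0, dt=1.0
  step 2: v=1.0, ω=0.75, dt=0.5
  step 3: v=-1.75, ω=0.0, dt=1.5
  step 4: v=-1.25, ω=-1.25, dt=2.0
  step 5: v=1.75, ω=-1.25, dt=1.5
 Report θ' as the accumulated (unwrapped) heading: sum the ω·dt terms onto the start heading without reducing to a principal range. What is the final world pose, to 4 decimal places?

step 1: θ'=-1.7854 (R=1.0000) → pose (-2.2700, 1.4201, -1.7854)
step 2: θ'=-1.4104 (R=1.3333) → pose (-2.2834, 0.9232, -1.4104)
step 3: θ'=-1.4104 (straight) → pose (-2.7027, 3.5145, -1.4104)
step 4: θ'=-3.9104 (R=1.0000) → pose (-1.0202, 4.3929, -3.9104)
step 5: θ'=-5.7854 (R=-1.4000) → pose (-0.7153, 6.6293, -5.7854)

(-0.7153, 6.6293, -5.7854)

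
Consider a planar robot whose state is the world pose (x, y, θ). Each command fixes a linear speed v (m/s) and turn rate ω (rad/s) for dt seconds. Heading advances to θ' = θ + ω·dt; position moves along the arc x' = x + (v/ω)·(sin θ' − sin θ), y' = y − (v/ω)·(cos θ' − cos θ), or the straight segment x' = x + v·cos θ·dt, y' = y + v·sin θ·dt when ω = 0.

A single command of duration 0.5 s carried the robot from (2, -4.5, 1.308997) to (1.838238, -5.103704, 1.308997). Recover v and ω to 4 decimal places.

v = -1.2500, ω = 0.0000

Δθ = 1.308997 − 1.308997 = 0.000000
ω = Δθ/dt = 0.000000/0.5 = 0.0000
ω = 0 → v = (Δx·cos θ + Δy·sin θ)/dt = -1.2500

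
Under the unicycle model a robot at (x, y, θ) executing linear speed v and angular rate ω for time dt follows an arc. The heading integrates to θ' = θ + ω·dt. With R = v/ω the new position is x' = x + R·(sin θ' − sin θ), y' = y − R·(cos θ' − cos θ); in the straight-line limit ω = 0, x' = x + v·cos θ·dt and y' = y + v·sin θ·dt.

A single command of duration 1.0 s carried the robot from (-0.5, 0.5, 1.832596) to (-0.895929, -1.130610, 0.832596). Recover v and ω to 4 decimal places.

Δθ = 0.832596 − 1.832596 = -1.000000
ω = Δθ/dt = -1.000000/1.0 = -1.0000
R = −Δy/(cos θ' − cos θ) = 1.7500
v = R·ω = 1.7500·-1.0000 = -1.7500

v = -1.7500, ω = -1.0000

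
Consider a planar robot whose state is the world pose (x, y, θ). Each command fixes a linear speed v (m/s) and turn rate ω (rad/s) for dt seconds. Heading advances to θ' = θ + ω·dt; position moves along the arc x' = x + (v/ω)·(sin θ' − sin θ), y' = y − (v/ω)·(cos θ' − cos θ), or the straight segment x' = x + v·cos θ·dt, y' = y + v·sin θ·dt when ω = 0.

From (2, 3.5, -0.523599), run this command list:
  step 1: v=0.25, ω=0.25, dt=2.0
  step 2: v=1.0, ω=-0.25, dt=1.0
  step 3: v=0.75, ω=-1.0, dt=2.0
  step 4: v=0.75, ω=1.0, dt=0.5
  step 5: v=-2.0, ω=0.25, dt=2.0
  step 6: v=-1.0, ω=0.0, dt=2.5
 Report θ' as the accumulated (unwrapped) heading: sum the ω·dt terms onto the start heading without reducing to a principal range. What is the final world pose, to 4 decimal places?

(2.7512, 8.0225, -1.2736)

step 1: θ'=-0.0236 (R=1.0000) → pose (2.4764, 3.3663, -0.0236)
step 2: θ'=-0.2736 (R=-4.0000) → pose (3.4628, 3.2186, -0.2736)
step 3: θ'=-2.2736 (R=-0.7500) → pose (3.8324, 2.0118, -2.2736)
step 4: θ'=-1.7736 (R=0.7500) → pose (3.6701, 1.6781, -1.7736)
step 5: θ'=-1.2736 (R=-8.0000) → pose (3.4833, 5.6321, -1.2736)
step 6: θ'=-1.2736 (straight) → pose (2.7512, 8.0225, -1.2736)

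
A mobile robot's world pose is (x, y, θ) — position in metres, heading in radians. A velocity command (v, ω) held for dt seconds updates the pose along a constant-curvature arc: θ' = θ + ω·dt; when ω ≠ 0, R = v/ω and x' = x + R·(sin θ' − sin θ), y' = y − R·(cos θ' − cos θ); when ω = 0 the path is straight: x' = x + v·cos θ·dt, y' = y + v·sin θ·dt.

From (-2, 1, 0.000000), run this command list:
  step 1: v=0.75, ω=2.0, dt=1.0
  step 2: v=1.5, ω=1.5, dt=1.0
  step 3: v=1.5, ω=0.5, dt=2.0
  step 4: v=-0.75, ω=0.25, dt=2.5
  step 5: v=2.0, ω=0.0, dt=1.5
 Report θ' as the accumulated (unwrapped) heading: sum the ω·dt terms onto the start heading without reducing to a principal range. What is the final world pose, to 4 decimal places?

(-3.7807, -1.0385, 5.1250)

step 1: θ'=2.0000 (R=0.3750) → pose (-1.6590, 1.5311, 2.0000)
step 2: θ'=3.5000 (R=1.0000) → pose (-2.9191, 2.0514, 3.5000)
step 3: θ'=4.5000 (R=3.0000) → pose (-4.7993, -0.1256, 4.5000)
step 4: θ'=5.1250 (R=-3.0000) → pose (-4.9837, 1.7098, 5.1250)
step 5: θ'=5.1250 (straight) → pose (-3.7807, -1.0385, 5.1250)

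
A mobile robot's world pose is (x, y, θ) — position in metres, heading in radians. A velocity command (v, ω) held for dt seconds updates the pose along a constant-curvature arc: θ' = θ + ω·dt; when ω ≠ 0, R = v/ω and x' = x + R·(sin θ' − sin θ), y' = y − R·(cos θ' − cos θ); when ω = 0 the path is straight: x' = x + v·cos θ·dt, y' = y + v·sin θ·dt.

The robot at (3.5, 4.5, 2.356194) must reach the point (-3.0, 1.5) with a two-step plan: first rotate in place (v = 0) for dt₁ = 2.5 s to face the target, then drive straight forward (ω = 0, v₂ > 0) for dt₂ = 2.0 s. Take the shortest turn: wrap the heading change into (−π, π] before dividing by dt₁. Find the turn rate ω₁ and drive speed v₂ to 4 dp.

heading to target = atan2(1.5−4.5, -3−3.5) = -2.7092
Δθ = wrap(-2.7092 − 2.3562) = 1.2178; ω₁ = Δθ/dt₁ = 0.4871
distance = √((-3−3.5)² + (1.5−4.5)²) = 7.1589; v₂ = distance/dt₂ = 3.5795

ω₁ = 0.4871, v₂ = 3.5795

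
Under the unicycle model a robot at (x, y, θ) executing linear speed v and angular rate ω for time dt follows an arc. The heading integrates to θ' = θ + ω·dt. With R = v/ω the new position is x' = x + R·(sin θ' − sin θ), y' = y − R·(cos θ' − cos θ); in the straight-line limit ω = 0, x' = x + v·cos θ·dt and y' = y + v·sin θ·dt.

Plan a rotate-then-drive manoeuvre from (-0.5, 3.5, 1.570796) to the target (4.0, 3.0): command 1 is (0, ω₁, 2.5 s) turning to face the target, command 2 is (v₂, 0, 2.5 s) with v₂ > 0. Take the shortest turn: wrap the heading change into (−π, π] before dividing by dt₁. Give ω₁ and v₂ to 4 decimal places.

heading to target = atan2(3−3.5, 4−-0.5) = -0.1107
Δθ = wrap(-0.1107 − 1.5708) = -1.6815; ω₁ = Δθ/dt₁ = -0.6726
distance = √((4−-0.5)² + (3−3.5)²) = 4.5277; v₂ = distance/dt₂ = 1.8111

ω₁ = -0.6726, v₂ = 1.8111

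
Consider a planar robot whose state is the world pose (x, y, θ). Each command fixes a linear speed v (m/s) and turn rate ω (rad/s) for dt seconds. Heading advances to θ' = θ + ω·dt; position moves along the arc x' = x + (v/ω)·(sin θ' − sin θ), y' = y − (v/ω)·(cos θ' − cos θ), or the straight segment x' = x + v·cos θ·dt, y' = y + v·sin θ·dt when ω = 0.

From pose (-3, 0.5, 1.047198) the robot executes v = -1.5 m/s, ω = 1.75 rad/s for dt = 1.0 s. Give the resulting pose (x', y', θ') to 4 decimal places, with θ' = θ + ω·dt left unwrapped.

(-2.5471, -0.7354, 2.7972)

θ' = 1.0472 + 1.75·1.0 = 2.7972
R = v/ω = -1.5/1.75 = -0.8571
x' = -3 + -0.8571·(sin 2.7972 − sin 1.0472) = -2.5471
y' = 0.5 − -0.8571·(cos 2.7972 − cos 1.0472) = -0.7354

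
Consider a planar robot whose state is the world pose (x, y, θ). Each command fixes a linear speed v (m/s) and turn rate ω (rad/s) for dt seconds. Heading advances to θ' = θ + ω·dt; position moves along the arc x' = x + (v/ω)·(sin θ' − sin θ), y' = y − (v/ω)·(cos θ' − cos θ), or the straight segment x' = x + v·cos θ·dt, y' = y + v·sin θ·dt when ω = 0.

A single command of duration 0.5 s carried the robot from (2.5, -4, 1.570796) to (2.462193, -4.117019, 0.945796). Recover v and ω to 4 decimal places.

v = -0.2500, ω = -1.2500

Δθ = 0.945796 − 1.570796 = -0.625000
ω = Δθ/dt = -0.625000/0.5 = -1.2500
R = −Δy/(cos θ' − cos θ) = 0.2000
v = R·ω = 0.2000·-1.2500 = -0.2500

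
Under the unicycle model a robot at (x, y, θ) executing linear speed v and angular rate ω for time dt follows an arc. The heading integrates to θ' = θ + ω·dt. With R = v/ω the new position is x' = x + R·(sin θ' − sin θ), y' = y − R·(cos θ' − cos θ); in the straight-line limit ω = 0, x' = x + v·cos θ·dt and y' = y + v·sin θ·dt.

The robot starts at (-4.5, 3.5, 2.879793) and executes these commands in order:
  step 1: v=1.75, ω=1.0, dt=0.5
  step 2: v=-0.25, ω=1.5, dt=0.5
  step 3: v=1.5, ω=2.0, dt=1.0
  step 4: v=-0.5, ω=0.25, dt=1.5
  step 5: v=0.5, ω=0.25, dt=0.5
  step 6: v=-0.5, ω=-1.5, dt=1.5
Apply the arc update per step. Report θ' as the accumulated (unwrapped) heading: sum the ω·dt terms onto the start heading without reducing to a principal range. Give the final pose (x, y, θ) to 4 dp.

step 1: θ'=3.3798 (R=1.7500) → pose (-5.3659, 3.5102, 3.3798)
step 2: θ'=4.1298 (R=-0.1667) → pose (-5.2660, 3.5805, 4.1298)
step 3: θ'=6.1298 (R=0.7500) → pose (-4.7543, 2.4266, 6.1298)
step 4: θ'=6.5048 (R=-2.0000) → pose (-5.4995, 2.4012, 6.5048)
step 5: θ'=6.6298 (R=2.0000) → pose (-5.2597, 2.4712, 6.6298)
step 6: θ'=4.3798 (R=0.3333) → pose (-5.6880, 2.8936, 4.3798)

(-5.6880, 2.8936, 4.3798)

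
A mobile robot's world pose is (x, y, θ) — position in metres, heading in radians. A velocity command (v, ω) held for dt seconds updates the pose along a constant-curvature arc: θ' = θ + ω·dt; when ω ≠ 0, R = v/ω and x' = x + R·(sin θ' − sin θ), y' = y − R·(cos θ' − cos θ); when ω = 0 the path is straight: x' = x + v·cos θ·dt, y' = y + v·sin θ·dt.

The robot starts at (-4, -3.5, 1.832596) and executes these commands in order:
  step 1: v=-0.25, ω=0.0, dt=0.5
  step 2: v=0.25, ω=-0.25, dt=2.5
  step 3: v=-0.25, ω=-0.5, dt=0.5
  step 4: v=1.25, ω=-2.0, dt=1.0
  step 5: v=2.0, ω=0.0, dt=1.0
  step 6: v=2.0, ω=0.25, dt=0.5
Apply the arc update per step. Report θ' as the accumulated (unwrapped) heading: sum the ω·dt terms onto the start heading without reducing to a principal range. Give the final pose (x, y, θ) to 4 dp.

(-1.3790, -5.7185, -0.9174)

step 1: θ'=1.8326 (straight) → pose (-3.9676, -3.6207, 1.8326)
step 2: θ'=1.2076 (R=-1.0000) → pose (-3.9365, -3.0067, 1.2076)
step 3: θ'=0.9576 (R=0.5000) → pose (-3.9950, -3.1168, 0.9576)
step 4: θ'=-1.0424 (R=-0.6250) → pose (-2.9441, -3.1614, -1.0424)
step 5: θ'=-1.0424 (straight) → pose (-1.9358, -4.8886, -1.0424)
step 6: θ'=-0.9174 (R=8.0000) → pose (-1.3790, -5.7185, -0.9174)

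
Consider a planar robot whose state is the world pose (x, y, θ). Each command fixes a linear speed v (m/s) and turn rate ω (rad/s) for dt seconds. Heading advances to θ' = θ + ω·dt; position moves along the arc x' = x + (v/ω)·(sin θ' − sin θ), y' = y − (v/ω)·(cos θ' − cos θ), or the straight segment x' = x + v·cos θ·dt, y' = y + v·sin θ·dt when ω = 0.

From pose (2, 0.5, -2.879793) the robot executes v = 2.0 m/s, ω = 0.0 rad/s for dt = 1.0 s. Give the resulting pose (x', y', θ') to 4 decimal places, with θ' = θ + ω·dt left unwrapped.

θ' = -2.8798 + 0.0·1.0 = -2.8798
ω = 0 → straight: x' = 2 + 2.0·cos(-2.8798)·1.0 = 0.0681
y' = 0.5 + 2.0·sin(-2.8798)·1.0 = -0.0176

(0.0681, -0.0176, -2.8798)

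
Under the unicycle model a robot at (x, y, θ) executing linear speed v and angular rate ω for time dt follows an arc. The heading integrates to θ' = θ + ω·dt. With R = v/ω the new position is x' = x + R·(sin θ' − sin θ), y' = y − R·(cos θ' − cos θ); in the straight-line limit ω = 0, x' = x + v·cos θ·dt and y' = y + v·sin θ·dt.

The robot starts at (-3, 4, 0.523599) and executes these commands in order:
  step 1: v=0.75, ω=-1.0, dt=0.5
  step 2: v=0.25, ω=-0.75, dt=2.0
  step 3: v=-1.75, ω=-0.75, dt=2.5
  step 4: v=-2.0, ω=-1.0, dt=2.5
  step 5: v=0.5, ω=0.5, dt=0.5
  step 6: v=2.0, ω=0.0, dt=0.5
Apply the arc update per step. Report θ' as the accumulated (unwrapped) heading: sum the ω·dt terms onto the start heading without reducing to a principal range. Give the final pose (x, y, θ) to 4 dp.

step 1: θ'=0.0236 (R=-0.7500) → pose (-2.6427, 4.1003, 0.0236)
step 2: θ'=-1.4764 (R=-0.3333) → pose (-2.3030, 3.7985, -1.4764)
step 3: θ'=-3.3514 (R=2.3333) → pose (0.5059, 6.3005, -3.3514)
step 4: θ'=-5.8514 (R=2.0000) → pose (0.9264, 2.5280, -5.8514)
step 5: θ'=-5.6014 (R=1.0000) → pose (1.1381, 2.6597, -5.6014)
step 6: θ'=-5.6014 (straight) → pose (1.9145, 3.2899, -5.6014)

(1.9145, 3.2899, -5.6014)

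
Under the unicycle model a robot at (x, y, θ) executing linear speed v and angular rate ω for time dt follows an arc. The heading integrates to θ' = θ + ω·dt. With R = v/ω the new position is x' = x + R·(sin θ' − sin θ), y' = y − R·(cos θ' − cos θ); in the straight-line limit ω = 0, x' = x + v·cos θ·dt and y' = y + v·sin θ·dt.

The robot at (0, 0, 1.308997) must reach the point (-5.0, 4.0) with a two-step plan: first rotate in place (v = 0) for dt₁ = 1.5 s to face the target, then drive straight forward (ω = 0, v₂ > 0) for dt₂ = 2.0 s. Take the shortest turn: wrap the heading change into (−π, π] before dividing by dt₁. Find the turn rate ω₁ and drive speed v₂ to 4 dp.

heading to target = atan2(4−0, -5−0) = 2.4669
Δθ = wrap(2.4669 − 1.3090) = 1.1579; ω₁ = Δθ/dt₁ = 0.7719
distance = √((-5−0)² + (4−0)²) = 6.4031; v₂ = distance/dt₂ = 3.2016

ω₁ = 0.7719, v₂ = 3.2016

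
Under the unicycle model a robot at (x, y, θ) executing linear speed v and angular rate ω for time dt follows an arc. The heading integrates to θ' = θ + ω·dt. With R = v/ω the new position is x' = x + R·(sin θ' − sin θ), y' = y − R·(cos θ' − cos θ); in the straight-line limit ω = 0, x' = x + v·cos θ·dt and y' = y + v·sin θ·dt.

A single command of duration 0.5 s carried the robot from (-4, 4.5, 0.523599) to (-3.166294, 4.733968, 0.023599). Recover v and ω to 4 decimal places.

v = 1.7500, ω = -1.0000

Δθ = 0.023599 − 0.523599 = -0.500000
ω = Δθ/dt = -0.500000/0.5 = -1.0000
R = Δx/(sin θ' − sin θ) = -1.7500
v = R·ω = -1.7500·-1.0000 = 1.7500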